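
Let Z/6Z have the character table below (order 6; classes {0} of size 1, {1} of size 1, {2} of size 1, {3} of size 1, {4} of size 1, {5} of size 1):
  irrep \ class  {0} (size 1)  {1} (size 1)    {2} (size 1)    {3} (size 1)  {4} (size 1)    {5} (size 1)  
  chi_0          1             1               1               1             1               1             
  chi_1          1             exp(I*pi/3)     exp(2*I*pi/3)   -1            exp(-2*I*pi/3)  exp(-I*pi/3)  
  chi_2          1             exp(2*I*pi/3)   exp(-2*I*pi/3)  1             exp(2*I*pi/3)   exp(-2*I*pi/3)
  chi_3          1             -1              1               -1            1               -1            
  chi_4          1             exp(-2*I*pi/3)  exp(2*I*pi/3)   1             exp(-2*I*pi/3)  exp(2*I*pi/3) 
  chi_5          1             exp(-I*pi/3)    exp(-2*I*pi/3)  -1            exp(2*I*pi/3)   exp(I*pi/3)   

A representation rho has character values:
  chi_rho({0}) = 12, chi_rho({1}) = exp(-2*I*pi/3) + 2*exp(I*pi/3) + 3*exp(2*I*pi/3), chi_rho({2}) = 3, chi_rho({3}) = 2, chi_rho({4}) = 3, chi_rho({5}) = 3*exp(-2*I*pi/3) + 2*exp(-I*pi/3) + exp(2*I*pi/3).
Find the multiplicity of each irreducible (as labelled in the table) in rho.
Multiplicities: chi_0: 3, chi_1: 2, chi_2: 3, chi_3: 3, chi_4: 1, chi_5: 0.

Justification: Use <chi_rho, chi> = (1/|G|) sum_C |C| * chi_rho(C) * conj(chi(C)) with |G| = 6 for each irreducible chi in the table:
  <chi_rho, chi_0> = (1/6)[1*(12)*conj(1) + 1*(exp(-2*I*pi/3) + 2*exp(I*pi/3) + 3*exp(2*I*pi/3))*conj(1) + 1*(3)*conj(1) + 1*(2)*conj(1) + 1*(3)*conj(1) + 1*(3*exp(-2*I*pi/3) + 2*exp(-I*pi/3) + exp(2*I*pi/3))*conj(1)]
      = (1/6)[(12) + (exp(-2*I*pi/3) + 2*exp(I*pi/3) + 3*exp(2*I*pi/3)) + (3) + (2) + (3) + (3*exp(-2*I*pi/3) + 2*exp(-I*pi/3) + exp(2*I*pi/3))] = 18/6 = 3
  <chi_rho, chi_1> = (1/6)[1*(12)*conj(1) + 1*(exp(-2*I*pi/3) + 2*exp(I*pi/3) + 3*exp(2*I*pi/3))*conj(exp(I*pi/3)) + 1*(3)*conj(exp(2*I*pi/3)) + 1*(2)*conj(-1) + 1*(3)*conj(exp(-2*I*pi/3)) + 1*(3*exp(-2*I*pi/3) + 2*exp(-I*pi/3) + exp(2*I*pi/3))*conj(exp(-I*pi/3))]
      = (1/6)[(12) + (1 + 3*exp(I*pi/3)) + (3 + 6*exp(-2*I*pi/3) + 3*exp(2*I*pi/3)) + (-2) + (3 + 3*exp(-2*I*pi/3) + 6*exp(2*I*pi/3)) + (1 + 3*exp(-I*pi/3))] = 12/6 = 2
  <chi_rho, chi_2> = (1/6)[1*(12)*conj(1) + 1*(exp(-2*I*pi/3) + 2*exp(I*pi/3) + 3*exp(2*I*pi/3))*conj(exp(2*I*pi/3)) + 1*(3)*conj(exp(-2*I*pi/3)) + 1*(2)*conj(1) + 1*(3)*conj(exp(2*I*pi/3)) + 1*(3*exp(-2*I*pi/3) + 2*exp(-I*pi/3) + exp(2*I*pi/3))*conj(exp(-2*I*pi/3))]
      = (1/6)[(12) + (3 + 2*exp(-I*pi/3) + exp(2*I*pi/3)) + (3 + 3*exp(-2*I*pi/3) + 6*exp(2*I*pi/3)) + (2) + (3 + 6*exp(-2*I*pi/3) + 3*exp(2*I*pi/3)) + (3 + exp(-2*I*pi/3) + 2*exp(I*pi/3))] = 18/6 = 3
  <chi_rho, chi_3> = (1/6)[1*(12)*conj(1) + 1*(exp(-2*I*pi/3) + 2*exp(I*pi/3) + 3*exp(2*I*pi/3))*conj(-1) + 1*(3)*conj(1) + 1*(2)*conj(-1) + 1*(3)*conj(1) + 1*(3*exp(-2*I*pi/3) + 2*exp(-I*pi/3) + exp(2*I*pi/3))*conj(-1)]
      = (1/6)[(12) + (-3*exp(2*I*pi/3) - 2*exp(I*pi/3) - exp(-2*I*pi/3)) + (3) + (-2) + (3) + (-exp(2*I*pi/3) - 2*exp(-I*pi/3) - 3*exp(-2*I*pi/3))] = 18/6 = 3
  <chi_rho, chi_4> = (1/6)[1*(12)*conj(1) + 1*(exp(-2*I*pi/3) + 2*exp(I*pi/3) + 3*exp(2*I*pi/3))*conj(exp(-2*I*pi/3)) + 1*(3)*conj(exp(2*I*pi/3)) + 1*(2)*conj(1) + 1*(3)*conj(exp(-2*I*pi/3)) + 1*(3*exp(-2*I*pi/3) + 2*exp(-I*pi/3) + exp(2*I*pi/3))*conj(exp(2*I*pi/3))]
      = (1/6)[(12) + (-1 + 3*exp(-2*I*pi/3)) + (3 + 6*exp(-2*I*pi/3) + 3*exp(2*I*pi/3)) + (2) + (3 + 3*exp(-2*I*pi/3) + 6*exp(2*I*pi/3)) + (-1 + 3*exp(2*I*pi/3))] = 6/6 = 1
  <chi_rho, chi_5> = (1/6)[1*(12)*conj(1) + 1*(exp(-2*I*pi/3) + 2*exp(I*pi/3) + 3*exp(2*I*pi/3))*conj(exp(-I*pi/3)) + 1*(3)*conj(exp(-2*I*pi/3)) + 1*(2)*conj(-1) + 1*(3)*conj(exp(2*I*pi/3)) + 1*(3*exp(-2*I*pi/3) + 2*exp(-I*pi/3) + exp(2*I*pi/3))*conj(exp(I*pi/3))]
      = (1/6)[(12) + (-3 + exp(-I*pi/3) + 2*exp(2*I*pi/3)) + (3 + 3*exp(-2*I*pi/3) + 6*exp(2*I*pi/3)) + (-2) + (3 + 6*exp(-2*I*pi/3) + 3*exp(2*I*pi/3)) + (-3 + 2*exp(-2*I*pi/3) + exp(I*pi/3))] = 0/6 = 0
(Exp terms are combined using exp(i*s)*conj(exp(i*t)) = exp(i*(s-t)), and sums of them are collapsed using the identity that for every m > 1 the m distinct m-th roots of unity sum to 0, e.g. 1 + exp(2*I*pi/3) + exp(-2*I*pi/3) = 0.)
Dimension check: dim(rho) = sum (mult * dim) = 3*1 + 2*1 + 3*1 + 3*1 + 1*1 + 0*1 = 12 = chi_rho(e) = 12.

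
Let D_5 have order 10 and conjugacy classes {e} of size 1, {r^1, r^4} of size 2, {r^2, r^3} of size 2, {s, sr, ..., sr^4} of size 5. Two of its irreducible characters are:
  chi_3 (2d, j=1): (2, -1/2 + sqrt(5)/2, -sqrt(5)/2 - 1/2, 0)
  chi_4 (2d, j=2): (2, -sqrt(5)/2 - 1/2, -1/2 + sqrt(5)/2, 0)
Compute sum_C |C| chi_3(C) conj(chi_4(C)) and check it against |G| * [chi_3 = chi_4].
Sum = 0; so <chi_3, chi_4> = 0 (distinct irreducibles are orthogonal).

Reasoning: Compute term by term over conjugacy classes (|C| * chi_3(C) * conj(chi_4(C))):
  1*(2)*conj(2) + 2*(-1/2 + sqrt(5)/2)*conj(-sqrt(5)/2 - 1/2) + 2*(-sqrt(5)/2 - 1/2)*conj(-1/2 + sqrt(5)/2) + 5*(0)*conj(0)
  = (4) + (-2) + (-2) + (0)
  = 0.
Dividing by |G| = 10 gives 0/10 = 0, matching the row-orthogonality relation <chi_3, chi_4> = [chi_3 = chi_4].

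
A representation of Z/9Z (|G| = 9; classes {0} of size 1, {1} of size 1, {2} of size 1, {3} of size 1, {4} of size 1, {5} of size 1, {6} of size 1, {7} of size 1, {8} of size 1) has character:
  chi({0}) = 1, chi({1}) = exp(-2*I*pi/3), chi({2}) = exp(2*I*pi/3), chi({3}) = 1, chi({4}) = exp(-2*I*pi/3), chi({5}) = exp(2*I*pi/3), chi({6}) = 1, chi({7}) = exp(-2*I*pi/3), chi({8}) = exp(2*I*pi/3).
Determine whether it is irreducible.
Irreducible: <chi, chi> = 1.

Argument: <chi, chi> = (1/|G|) sum_C |C| * |chi(C)|^2 = (1/9)[1*|1|^2 + 1*|exp(-2*I*pi/3)|^2 + 1*|exp(2*I*pi/3)|^2 + 1*|1|^2 + 1*|exp(-2*I*pi/3)|^2 + 1*|exp(2*I*pi/3)|^2 + 1*|1|^2 + 1*|exp(-2*I*pi/3)|^2 + 1*|exp(2*I*pi/3)|^2]
  = (1/9)[(1) + (1) + (1) + (1) + (1) + (1) + (1) + (1) + (1)] = 9/9 = 1.
(Exp terms are combined using exp(i*s)*conj(exp(i*t)) = exp(i*(s-t)), and sums of them are collapsed using the identity that for every m > 1 the m distinct m-th roots of unity sum to 0, e.g. 1 + exp(2*I*pi/3) + exp(-2*I*pi/3) = 0.)
A character is irreducible iff <chi, chi> = 1, so this representation is irreducible.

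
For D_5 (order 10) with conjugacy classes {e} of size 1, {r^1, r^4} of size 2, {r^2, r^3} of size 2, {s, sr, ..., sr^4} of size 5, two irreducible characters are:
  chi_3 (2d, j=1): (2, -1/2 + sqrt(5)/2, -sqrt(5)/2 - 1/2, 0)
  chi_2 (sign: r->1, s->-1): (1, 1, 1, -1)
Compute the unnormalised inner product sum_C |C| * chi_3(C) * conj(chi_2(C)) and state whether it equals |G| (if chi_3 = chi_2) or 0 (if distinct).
Sum = 0; so <chi_3, chi_2> = 0 (distinct irreducibles are orthogonal).

Why: Compute term by term over conjugacy classes (|C| * chi_3(C) * conj(chi_2(C))):
  1*(2)*conj(1) + 2*(-1/2 + sqrt(5)/2)*conj(1) + 2*(-sqrt(5)/2 - 1/2)*conj(1) + 5*(0)*conj(-1)
  = (2) + (-1 + sqrt(5)) + (-sqrt(5) - 1) + (0)
  = 0.
Dividing by |G| = 10 gives 0/10 = 0, matching the row-orthogonality relation <chi_3, chi_2> = [chi_3 = chi_2].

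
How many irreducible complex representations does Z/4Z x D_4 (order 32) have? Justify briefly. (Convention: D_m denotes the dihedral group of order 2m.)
20

Details: The number of irreducible complex representations of a finite group equals its number of conjugacy classes. For a direct product, #classes(G x H) = #classes(G) * #classes(H). Z/4Z has 4 classes (abelian), D_4 has 5 classes, so 4 * 5 = 20, so Z/4Z x D_4 (order 32) has exactly 20 irreducible complex representations.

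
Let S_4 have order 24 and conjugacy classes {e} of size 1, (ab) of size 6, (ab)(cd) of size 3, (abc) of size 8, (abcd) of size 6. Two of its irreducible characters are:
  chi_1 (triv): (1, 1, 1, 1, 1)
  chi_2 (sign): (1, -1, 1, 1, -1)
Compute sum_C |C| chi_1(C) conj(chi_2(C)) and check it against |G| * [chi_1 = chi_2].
Sum = 0; so <chi_1, chi_2> = 0 (distinct irreducibles are orthogonal).

Justification: Compute term by term over conjugacy classes (|C| * chi_1(C) * conj(chi_2(C))):
  1*(1)*conj(1) + 6*(1)*conj(-1) + 3*(1)*conj(1) + 8*(1)*conj(1) + 6*(1)*conj(-1)
  = (1) + (-6) + (3) + (8) + (-6)
  = 0.
Dividing by |G| = 24 gives 0/24 = 0, matching the row-orthogonality relation <chi_1, chi_2> = [chi_1 = chi_2].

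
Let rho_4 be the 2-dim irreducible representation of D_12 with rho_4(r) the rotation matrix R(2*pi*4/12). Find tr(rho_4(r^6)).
chi_{rho_4}(r^6) = 2*cos(2*pi*4*6/12) = 2

Argument: rho_4(r^6) is rotation by angle 2*pi*4*6/12, whose trace is 2*cos(2*pi*4*6/12) = 2.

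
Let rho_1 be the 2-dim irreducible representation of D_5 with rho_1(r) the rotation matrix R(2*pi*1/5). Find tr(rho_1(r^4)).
chi_{rho_1}(r^4) = 2*cos(2*pi*1*4/5) = -1/2 + sqrt(5)/2

Derivation: rho_1(r^4) is rotation by angle 2*pi*1*4/5, whose trace is 2*cos(2*pi*1*4/5) = -1/2 + sqrt(5)/2.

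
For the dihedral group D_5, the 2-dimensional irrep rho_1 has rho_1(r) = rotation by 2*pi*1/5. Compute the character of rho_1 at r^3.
chi_{rho_1}(r^3) = 2*cos(2*pi*1*3/5) = -sqrt(5)/2 - 1/2

Solution. rho_1(r^3) is rotation by angle 2*pi*1*3/5, whose trace is 2*cos(2*pi*1*3/5) = -sqrt(5)/2 - 1/2.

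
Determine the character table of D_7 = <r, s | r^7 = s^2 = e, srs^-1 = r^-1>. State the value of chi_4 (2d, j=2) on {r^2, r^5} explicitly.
Conjugacy classes: {e} of size 1, {r^1, r^6} of size 2, {r^2, r^5} of size 2, {r^3, r^4} of size 2, {s, sr, ..., sr^6} of size 7.
Character table:
  irrep \ class              {e} (size 1)  {r^1, r^6} (size 2)  {r^2, r^5} (size 2)  {r^3, r^4} (size 2)  {s, sr, ..., sr^6} (size 7)
  chi_1 (triv)               1             1                    1                    1                    1                          
  chi_2 (sign: r->1, s->-1)  1             1                    1                    1                    -1                         
  chi_3 (2d, j=1)            2             2*cos(2*pi/7)        -2*cos(3*pi/7)       -2*cos(pi/7)         0                          
  chi_4 (2d, j=2)            2             -2*cos(3*pi/7)       -2*cos(pi/7)         2*cos(2*pi/7)        0                          
  chi_5 (2d, j=3)            2             -2*cos(pi/7)         2*cos(2*pi/7)        -2*cos(3*pi/7)       0                          

Spot check: chi_4 (2d, j=2) on {r^2, r^5} = -2*cos(pi/7).

Why: D_7 has order 2*7 = 14 with 5 conjugacy classes, hence 5 irreducibles. Sum of squared dims 1 + 1 + 4 + 4 + 4 = 14 = |G|. Linear characters come from the abelianisation; the 2-dimensional irreps have character r^k -> 2*cos(2*pi*j*k/7), reflections -> 0.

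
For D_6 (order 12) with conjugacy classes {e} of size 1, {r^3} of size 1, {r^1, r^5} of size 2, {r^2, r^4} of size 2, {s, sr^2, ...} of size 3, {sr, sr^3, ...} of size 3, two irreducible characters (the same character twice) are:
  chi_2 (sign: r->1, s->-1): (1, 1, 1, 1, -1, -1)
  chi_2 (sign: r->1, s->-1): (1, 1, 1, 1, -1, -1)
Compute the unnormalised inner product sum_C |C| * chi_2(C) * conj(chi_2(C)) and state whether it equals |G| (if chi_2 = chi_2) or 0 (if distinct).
Sum = 12 = |G| = 12; so <chi_2, chi_2> = 1 (norm-1 confirms irreducibility).

Reasoning: Compute term by term over conjugacy classes (|C| * chi_2(C) * conj(chi_2(C))):
  1*(1)*conj(1) + 1*(1)*conj(1) + 2*(1)*conj(1) + 2*(1)*conj(1) + 3*(-1)*conj(-1) + 3*(-1)*conj(-1)
  = (1) + (1) + (2) + (2) + (3) + (3)
  = 12.
Dividing by |G| = 12 gives 12/12 = 1, matching the row-orthogonality relation <chi_2, chi_2> = [chi_2 = chi_2].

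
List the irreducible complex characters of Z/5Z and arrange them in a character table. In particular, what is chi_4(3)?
Character table of Z/5Z (irreps indexed chi_0,...,chi_4 with chi_k(m) = zeta_5^(k*m), zeta_5 = exp(2*pi*i/5)):
  irrep \ class  {0} (size 1)  {1} (size 1)    {2} (size 1)    {3} (size 1)    {4} (size 1)  
  chi_0          1             1               1               1               1             
  chi_1          1             exp(2*I*pi/5)   exp(4*I*pi/5)   exp(-4*I*pi/5)  exp(-2*I*pi/5)
  chi_2          1             exp(4*I*pi/5)   exp(-2*I*pi/5)  exp(2*I*pi/5)   exp(-4*I*pi/5)
  chi_3          1             exp(-4*I*pi/5)  exp(2*I*pi/5)   exp(-2*I*pi/5)  exp(4*I*pi/5) 
  chi_4          1             exp(-2*I*pi/5)  exp(-4*I*pi/5)  exp(4*I*pi/5)   exp(2*I*pi/5) 

Spot check: chi_4(3) = zeta_5^(4*3) = zeta_5^12 = exp(4*I*pi/5).

Z/5Z is abelian, so all 5 irreducible complex representations are 1-dimensional. They are given by chi_k(m) = zeta_5^(k*m) for k = 0,...,4. Row orthogonality: sum_m chi_k(m) conj(chi_l(m)) = 5 * [k = l].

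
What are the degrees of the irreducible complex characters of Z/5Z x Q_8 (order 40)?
Dimensions: 1, 1, 1, 1, 1, 1, 1, 1, 1, 1, 1, 1, 1, 1, 1, 1, 1, 1, 1, 1, 2, 2, 2, 2, 2

Derivation: There are 25 irreducibles (= number of conjugacy classes). Their dimensions d_i satisfy sum d_i^2 = |G| = 40: 1 + 1 + 1 + 1 + 1 + 1 + 1 + 1 + 1 + 1 + 1 + 1 + 1 + 1 + 1 + 1 + 1 + 1 + 1 + 1 + 4 + 4 + 4 + 4 + 4 = 40. (For the product with Z/5Z: each of the 5 1-dim characters of Z/5Z tensors with each irrep of Q_8, giving 5 copies of each Q_8-dimension.)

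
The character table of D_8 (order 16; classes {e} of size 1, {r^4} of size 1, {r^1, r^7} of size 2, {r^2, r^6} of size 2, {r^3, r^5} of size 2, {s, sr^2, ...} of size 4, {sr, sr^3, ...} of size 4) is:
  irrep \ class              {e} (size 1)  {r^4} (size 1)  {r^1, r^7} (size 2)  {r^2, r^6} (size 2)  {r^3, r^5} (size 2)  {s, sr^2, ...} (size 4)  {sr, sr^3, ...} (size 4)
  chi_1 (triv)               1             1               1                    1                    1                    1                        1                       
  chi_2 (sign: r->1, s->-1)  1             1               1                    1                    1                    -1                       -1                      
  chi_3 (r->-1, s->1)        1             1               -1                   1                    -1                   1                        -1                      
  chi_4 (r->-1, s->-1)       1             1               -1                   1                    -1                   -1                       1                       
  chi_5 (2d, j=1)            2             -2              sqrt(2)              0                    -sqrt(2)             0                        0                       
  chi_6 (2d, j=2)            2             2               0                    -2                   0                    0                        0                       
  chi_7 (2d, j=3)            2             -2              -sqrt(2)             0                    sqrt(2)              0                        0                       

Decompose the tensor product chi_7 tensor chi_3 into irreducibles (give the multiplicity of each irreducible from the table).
chi_7 tensor chi_3 = chi_5 (all other irreducibles have multiplicity 0).

The character of a tensor product is the pointwise product (chi_7 * chi_3)(C) = chi_7(C) * chi_3(C):
  {e}: (2)*(1), {r^4}: (-2)*(1), {r^1, r^7}: (-sqrt(2))*(-1), {r^2, r^6}: (0)*(1), {r^3, r^5}: (sqrt(2))*(-1), {s, sr^2, ...}: (0)*(1), {sr, sr^3, ...}: (0)*(-1)
so (chi_7 * chi_3) takes values
  {e} -> 2, {r^4} -> -2, {r^1, r^7} -> sqrt(2), {r^2, r^6} -> 0, {r^3, r^5} -> -sqrt(2), {s, sr^2, ...} -> 0, {sr, sr^3, ...} -> 0.
Now take the inner product of this character with each irreducible chi from the table, <chi_7*chi_3, chi> = (1/16) sum_C |C| (chi_7*chi_3)(C) conj(chi(C)):
  <chi_7*chi_3, chi_1> = (1/16)[1*(2)*conj(1) + 1*(-2)*conj(1) + 2*(sqrt(2))*conj(1) + 2*(0)*conj(1) + 2*(-sqrt(2))*conj(1) + 4*(0)*conj(1) + 4*(0)*conj(1)]
      = (1/16)[(2) + (-2) + (2*sqrt(2)) + (0) + (-2*sqrt(2)) + (0) + (0)] = 0/16 = 0
  <chi_7*chi_3, chi_2> = (1/16)[1*(2)*conj(1) + 1*(-2)*conj(1) + 2*(sqrt(2))*conj(1) + 2*(0)*conj(1) + 2*(-sqrt(2))*conj(1) + 4*(0)*conj(-1) + 4*(0)*conj(-1)]
      = (1/16)[(2) + (-2) + (2*sqrt(2)) + (0) + (-2*sqrt(2)) + (0) + (0)] = 0/16 = 0
  <chi_7*chi_3, chi_3> = (1/16)[1*(2)*conj(1) + 1*(-2)*conj(1) + 2*(sqrt(2))*conj(-1) + 2*(0)*conj(1) + 2*(-sqrt(2))*conj(-1) + 4*(0)*conj(1) + 4*(0)*conj(-1)]
      = (1/16)[(2) + (-2) + (-2*sqrt(2)) + (0) + (2*sqrt(2)) + (0) + (0)] = 0/16 = 0
  <chi_7*chi_3, chi_4> = (1/16)[1*(2)*conj(1) + 1*(-2)*conj(1) + 2*(sqrt(2))*conj(-1) + 2*(0)*conj(1) + 2*(-sqrt(2))*conj(-1) + 4*(0)*conj(-1) + 4*(0)*conj(1)]
      = (1/16)[(2) + (-2) + (-2*sqrt(2)) + (0) + (2*sqrt(2)) + (0) + (0)] = 0/16 = 0
  <chi_7*chi_3, chi_5> = (1/16)[1*(2)*conj(2) + 1*(-2)*conj(-2) + 2*(sqrt(2))*conj(sqrt(2)) + 2*(0)*conj(0) + 2*(-sqrt(2))*conj(-sqrt(2)) + 4*(0)*conj(0) + 4*(0)*conj(0)]
      = (1/16)[(4) + (4) + (4) + (0) + (4) + (0) + (0)] = 16/16 = 1
  <chi_7*chi_3, chi_6> = (1/16)[1*(2)*conj(2) + 1*(-2)*conj(2) + 2*(sqrt(2))*conj(0) + 2*(0)*conj(-2) + 2*(-sqrt(2))*conj(0) + 4*(0)*conj(0) + 4*(0)*conj(0)]
      = (1/16)[(4) + (-4) + (0) + (0) + (0) + (0) + (0)] = 0/16 = 0
  <chi_7*chi_3, chi_7> = (1/16)[1*(2)*conj(2) + 1*(-2)*conj(-2) + 2*(sqrt(2))*conj(-sqrt(2)) + 2*(0)*conj(0) + 2*(-sqrt(2))*conj(sqrt(2)) + 4*(0)*conj(0) + 4*(0)*conj(0)]
      = (1/16)[(4) + (4) + (-4) + (0) + (-4) + (0) + (0)] = 0/16 = 0
Hence the multiplicities are chi_5: 1. Dimension check: dim(chi_7)*dim(chi_3) = 2*1 = 2 and sum (mult * dim) = 1*2 = 2.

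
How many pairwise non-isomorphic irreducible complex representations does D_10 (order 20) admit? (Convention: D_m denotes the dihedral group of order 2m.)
8

Solution. The number of irreducible complex representations of a finite group equals its number of conjugacy classes. D_10 has 8 conjugacy classes (n/2 + 3 for n even), so D_10 (order 20) has exactly 8 irreducible complex representations.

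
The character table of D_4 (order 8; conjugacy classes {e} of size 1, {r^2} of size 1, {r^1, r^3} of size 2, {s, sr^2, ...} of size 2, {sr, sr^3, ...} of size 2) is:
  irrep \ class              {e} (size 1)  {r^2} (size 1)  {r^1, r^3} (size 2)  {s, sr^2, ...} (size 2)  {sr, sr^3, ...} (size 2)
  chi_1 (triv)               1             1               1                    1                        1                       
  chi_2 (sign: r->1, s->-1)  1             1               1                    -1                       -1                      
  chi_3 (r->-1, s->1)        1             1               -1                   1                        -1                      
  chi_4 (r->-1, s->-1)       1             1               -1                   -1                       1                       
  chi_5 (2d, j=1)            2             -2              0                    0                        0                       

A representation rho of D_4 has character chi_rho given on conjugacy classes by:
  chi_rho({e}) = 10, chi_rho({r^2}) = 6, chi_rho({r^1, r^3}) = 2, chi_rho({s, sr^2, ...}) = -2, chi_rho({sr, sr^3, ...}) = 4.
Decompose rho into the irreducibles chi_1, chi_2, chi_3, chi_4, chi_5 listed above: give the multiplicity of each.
Multiplicities: chi_1: 3, chi_2: 2, chi_3: 0, chi_4: 3, chi_5: 1.

Use <chi_rho, chi> = (1/|G|) sum_C |C| * chi_rho(C) * conj(chi(C)) with |G| = 8 for each irreducible chi in the table:
  <chi_rho, chi_1> = (1/8)[1*(10)*conj(1) + 1*(6)*conj(1) + 2*(2)*conj(1) + 2*(-2)*conj(1) + 2*(4)*conj(1)]
      = (1/8)[(10) + (6) + (4) + (-4) + (8)] = 24/8 = 3
  <chi_rho, chi_2> = (1/8)[1*(10)*conj(1) + 1*(6)*conj(1) + 2*(2)*conj(1) + 2*(-2)*conj(-1) + 2*(4)*conj(-1)]
      = (1/8)[(10) + (6) + (4) + (4) + (-8)] = 16/8 = 2
  <chi_rho, chi_3> = (1/8)[1*(10)*conj(1) + 1*(6)*conj(1) + 2*(2)*conj(-1) + 2*(-2)*conj(1) + 2*(4)*conj(-1)]
      = (1/8)[(10) + (6) + (-4) + (-4) + (-8)] = 0/8 = 0
  <chi_rho, chi_4> = (1/8)[1*(10)*conj(1) + 1*(6)*conj(1) + 2*(2)*conj(-1) + 2*(-2)*conj(-1) + 2*(4)*conj(1)]
      = (1/8)[(10) + (6) + (-4) + (4) + (8)] = 24/8 = 3
  <chi_rho, chi_5> = (1/8)[1*(10)*conj(2) + 1*(6)*conj(-2) + 2*(2)*conj(0) + 2*(-2)*conj(0) + 2*(4)*conj(0)]
      = (1/8)[(20) + (-12) + (0) + (0) + (0)] = 8/8 = 1
Dimension check: dim(rho) = sum (mult * dim) = 3*1 + 2*1 + 0*1 + 3*1 + 1*2 = 10 = chi_rho(e) = 10.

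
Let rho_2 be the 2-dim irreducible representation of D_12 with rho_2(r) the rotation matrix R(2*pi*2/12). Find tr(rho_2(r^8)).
chi_{rho_2}(r^8) = 2*cos(2*pi*2*8/12) = -1

Details: rho_2(r^8) is rotation by angle 2*pi*2*8/12, whose trace is 2*cos(2*pi*2*8/12) = -1.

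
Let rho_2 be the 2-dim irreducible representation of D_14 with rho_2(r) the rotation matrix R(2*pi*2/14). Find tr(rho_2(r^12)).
chi_{rho_2}(r^12) = 2*cos(2*pi*2*12/14) = -2*cos(3*pi/7)

Justification: rho_2(r^12) is rotation by angle 2*pi*2*12/14, whose trace is 2*cos(2*pi*2*12/14) = -2*cos(3*pi/7).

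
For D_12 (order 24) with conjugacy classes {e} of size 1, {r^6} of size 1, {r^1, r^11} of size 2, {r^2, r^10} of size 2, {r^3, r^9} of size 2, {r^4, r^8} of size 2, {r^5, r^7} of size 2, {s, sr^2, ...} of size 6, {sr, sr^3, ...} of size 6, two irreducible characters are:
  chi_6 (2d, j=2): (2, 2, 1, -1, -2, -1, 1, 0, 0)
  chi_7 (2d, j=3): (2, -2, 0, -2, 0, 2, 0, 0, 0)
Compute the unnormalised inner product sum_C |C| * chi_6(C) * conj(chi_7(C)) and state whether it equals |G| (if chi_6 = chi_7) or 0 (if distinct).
Sum = 0; so <chi_6, chi_7> = 0 (distinct irreducibles are orthogonal).

Proof sketch: Compute term by term over conjugacy classes (|C| * chi_6(C) * conj(chi_7(C))):
  1*(2)*conj(2) + 1*(2)*conj(-2) + 2*(1)*conj(0) + 2*(-1)*conj(-2) + 2*(-2)*conj(0) + 2*(-1)*conj(2) + 2*(1)*conj(0) + 6*(0)*conj(0) + 6*(0)*conj(0)
  = (4) + (-4) + (0) + (4) + (0) + (-4) + (0) + (0) + (0)
  = 0.
Dividing by |G| = 24 gives 0/24 = 0, matching the row-orthogonality relation <chi_6, chi_7> = [chi_6 = chi_7].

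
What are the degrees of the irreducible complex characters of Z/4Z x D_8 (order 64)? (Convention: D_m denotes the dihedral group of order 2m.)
Dimensions: 1, 1, 1, 1, 1, 1, 1, 1, 1, 1, 1, 1, 1, 1, 1, 1, 2, 2, 2, 2, 2, 2, 2, 2, 2, 2, 2, 2

Justification: There are 28 irreducibles (= number of conjugacy classes). Their dimensions d_i satisfy sum d_i^2 = |G| = 64: 1 + 1 + 1 + 1 + 1 + 1 + 1 + 1 + 1 + 1 + 1 + 1 + 1 + 1 + 1 + 1 + 4 + 4 + 4 + 4 + 4 + 4 + 4 + 4 + 4 + 4 + 4 + 4 = 64. (For the product with Z/4Z: each of the 4 1-dim characters of Z/4Z tensors with each irrep of D_8, giving 4 copies of each D_8-dimension.)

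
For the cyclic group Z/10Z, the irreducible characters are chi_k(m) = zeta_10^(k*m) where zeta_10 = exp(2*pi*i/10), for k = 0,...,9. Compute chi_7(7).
chi_7(7) = zeta_10^49 = exp(-I*pi/5)

Argument: chi_7(7) = zeta_10^(7*7) = zeta_10^49. Since zeta_10^10 = 1, this equals zeta_10^9 = exp(2*pi*i*9/10) = exp(-I*pi/5).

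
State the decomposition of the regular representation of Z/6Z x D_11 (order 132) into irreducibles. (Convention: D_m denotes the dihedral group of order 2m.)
Each irreducible V_i of dimension d_i appears with multiplicity d_i, i.e. rho_reg = (direct sum over all irreducibles V_i) d_i V_i. The irreducible dimensions for Z/6Z x D_11 are 1, 1, 1, 1, 1, 1, 1, 1, 1, 1, 1, 1, 2, 2, 2, 2, 2, 2, 2, 2, 2, 2, 2, 2, 2, 2, 2, 2, 2, 2, 2, 2, 2, 2, 2, 2, 2, 2, 2, 2, 2, 2: 12 irreducibles of dimension 1, each with multiplicity 1; 30 irreducibles of dimension 2, each with multiplicity 2. Total dimension 12*1*1 + 30*2*2 = 132 = |G|.

Explanation: General theorem: in the regular representation of a finite group G, each irreducible appears with multiplicity equal to its dimension. Check: dim(rho_reg) = sum d_i^2 = 1 + 1 + 1 + 1 + 1 + 1 + 1 + 1 + 1 + 1 + 1 + 1 + 4 + 4 + 4 + 4 + 4 + 4 + 4 + 4 + 4 + 4 + 4 + 4 + 4 + 4 + 4 + 4 + 4 + 4 + 4 + 4 + 4 + 4 + 4 + 4 + 4 + 4 + 4 + 4 + 4 + 4 = 132 = |G|.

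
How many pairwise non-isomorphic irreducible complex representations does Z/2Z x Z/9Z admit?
18

Solution. The number of irreducible complex representations of a finite group equals its number of conjugacy classes. Z/2Z x Z/9Z is abelian of order 18, so every element is its own conjugacy class: 18 classes, so Z/2Z x Z/9Z (order 18) has exactly 18 irreducible complex representations.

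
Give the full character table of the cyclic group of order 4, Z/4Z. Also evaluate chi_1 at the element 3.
Character table of Z/4Z (irreps indexed chi_0,...,chi_3 with chi_k(m) = zeta_4^(k*m), zeta_4 = exp(2*pi*i/4)):
  irrep \ class  {0} (size 1)  {1} (size 1)  {2} (size 1)  {3} (size 1)
  chi_0          1             1             1             1           
  chi_1          1             I             -1            -I          
  chi_2          1             -1            1             -1          
  chi_3          1             -I            -1            I           

Spot check: chi_1(3) = zeta_4^(1*3) = zeta_4^3 = -I.

Reasoning: Z/4Z is abelian, so all 4 irreducible complex representations are 1-dimensional. They are given by chi_k(m) = zeta_4^(k*m) for k = 0,...,3. Row orthogonality: sum_m chi_k(m) conj(chi_l(m)) = 4 * [k = l].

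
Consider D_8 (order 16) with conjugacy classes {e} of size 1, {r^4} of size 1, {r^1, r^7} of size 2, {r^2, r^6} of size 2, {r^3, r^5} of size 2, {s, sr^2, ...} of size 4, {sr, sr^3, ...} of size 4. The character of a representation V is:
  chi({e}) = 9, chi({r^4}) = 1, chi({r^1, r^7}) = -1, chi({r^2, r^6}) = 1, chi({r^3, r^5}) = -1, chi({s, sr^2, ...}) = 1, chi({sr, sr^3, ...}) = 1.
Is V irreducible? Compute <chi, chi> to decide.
Not irreducible (reducible): <chi, chi> = 6 > 1.

Proof sketch: <chi, chi> = (1/|G|) sum_C |C| * |chi(C)|^2 = (1/16)[1*|9|^2 + 1*|1|^2 + 2*|-1|^2 + 2*|1|^2 + 2*|-1|^2 + 4*|1|^2 + 4*|1|^2]
  = (1/16)[(81) + (1) + (2) + (2) + (2) + (4) + (4)] = 96/16 = 6.
A character is irreducible iff <chi, chi> = 1, so this representation is reducible.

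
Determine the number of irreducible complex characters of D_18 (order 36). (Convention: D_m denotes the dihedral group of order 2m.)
12

Derivation: The number of irreducible complex representations of a finite group equals its number of conjugacy classes. D_18 has 12 conjugacy classes (n/2 + 3 for n even), so D_18 (order 36) has exactly 12 irreducible complex representations.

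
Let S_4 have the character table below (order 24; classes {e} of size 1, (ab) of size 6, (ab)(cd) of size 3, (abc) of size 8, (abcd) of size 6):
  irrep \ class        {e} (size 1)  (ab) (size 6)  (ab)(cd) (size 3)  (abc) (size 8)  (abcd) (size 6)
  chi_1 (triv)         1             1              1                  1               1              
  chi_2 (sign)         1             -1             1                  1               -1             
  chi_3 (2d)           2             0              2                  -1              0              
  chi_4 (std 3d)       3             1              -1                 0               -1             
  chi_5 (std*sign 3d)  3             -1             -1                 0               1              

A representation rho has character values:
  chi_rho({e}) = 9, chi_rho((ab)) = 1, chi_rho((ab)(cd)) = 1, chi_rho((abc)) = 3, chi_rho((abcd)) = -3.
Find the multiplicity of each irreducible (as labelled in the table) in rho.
Multiplicities: chi_1: 1, chi_2: 2, chi_3: 0, chi_4: 2, chi_5: 0.

Argument: Use <chi_rho, chi> = (1/|G|) sum_C |C| * chi_rho(C) * conj(chi(C)) with |G| = 24 for each irreducible chi in the table:
  <chi_rho, chi_1> = (1/24)[1*(9)*conj(1) + 6*(1)*conj(1) + 3*(1)*conj(1) + 8*(3)*conj(1) + 6*(-3)*conj(1)]
      = (1/24)[(9) + (6) + (3) + (24) + (-18)] = 24/24 = 1
  <chi_rho, chi_2> = (1/24)[1*(9)*conj(1) + 6*(1)*conj(-1) + 3*(1)*conj(1) + 8*(3)*conj(1) + 6*(-3)*conj(-1)]
      = (1/24)[(9) + (-6) + (3) + (24) + (18)] = 48/24 = 2
  <chi_rho, chi_3> = (1/24)[1*(9)*conj(2) + 6*(1)*conj(0) + 3*(1)*conj(2) + 8*(3)*conj(-1) + 6*(-3)*conj(0)]
      = (1/24)[(18) + (0) + (6) + (-24) + (0)] = 0/24 = 0
  <chi_rho, chi_4> = (1/24)[1*(9)*conj(3) + 6*(1)*conj(1) + 3*(1)*conj(-1) + 8*(3)*conj(0) + 6*(-3)*conj(-1)]
      = (1/24)[(27) + (6) + (-3) + (0) + (18)] = 48/24 = 2
  <chi_rho, chi_5> = (1/24)[1*(9)*conj(3) + 6*(1)*conj(-1) + 3*(1)*conj(-1) + 8*(3)*conj(0) + 6*(-3)*conj(1)]
      = (1/24)[(27) + (-6) + (-3) + (0) + (-18)] = 0/24 = 0
Dimension check: dim(rho) = sum (mult * dim) = 1*1 + 2*1 + 0*2 + 2*3 + 0*3 = 9 = chi_rho(e) = 9.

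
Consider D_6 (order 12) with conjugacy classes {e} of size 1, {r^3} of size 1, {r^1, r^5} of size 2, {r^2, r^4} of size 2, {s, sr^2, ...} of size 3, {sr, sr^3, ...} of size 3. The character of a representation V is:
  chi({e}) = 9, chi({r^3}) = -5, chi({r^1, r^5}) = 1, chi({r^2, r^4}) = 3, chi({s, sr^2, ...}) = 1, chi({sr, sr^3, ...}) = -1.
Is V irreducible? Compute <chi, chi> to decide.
Not irreducible (reducible): <chi, chi> = 11 > 1.

Working: <chi, chi> = (1/|G|) sum_C |C| * |chi(C)|^2 = (1/12)[1*|9|^2 + 1*|-5|^2 + 2*|1|^2 + 2*|3|^2 + 3*|1|^2 + 3*|-1|^2]
  = (1/12)[(81) + (25) + (2) + (18) + (3) + (3)] = 132/12 = 11.
A character is irreducible iff <chi, chi> = 1, so this representation is reducible.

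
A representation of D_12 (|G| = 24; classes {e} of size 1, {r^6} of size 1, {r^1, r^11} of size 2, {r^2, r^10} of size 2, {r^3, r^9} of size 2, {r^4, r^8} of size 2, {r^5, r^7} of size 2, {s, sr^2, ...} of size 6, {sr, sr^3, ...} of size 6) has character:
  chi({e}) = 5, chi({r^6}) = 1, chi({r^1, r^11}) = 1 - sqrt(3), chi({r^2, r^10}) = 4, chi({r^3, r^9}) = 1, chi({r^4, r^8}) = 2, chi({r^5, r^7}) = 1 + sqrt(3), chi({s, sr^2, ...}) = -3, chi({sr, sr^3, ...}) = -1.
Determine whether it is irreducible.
Not irreducible (reducible): <chi, chi> = 6 > 1.

Working: <chi, chi> = (1/|G|) sum_C |C| * |chi(C)|^2 = (1/24)[1*|5|^2 + 1*|1|^2 + 2*|1 - sqrt(3)|^2 + 2*|4|^2 + 2*|1|^2 + 2*|2|^2 + 2*|1 + sqrt(3)|^2 + 6*|-3|^2 + 6*|-1|^2]
  = (1/24)[(25) + (1) + (8 - 4*sqrt(3)) + (32) + (2) + (8) + (4*sqrt(3) + 8) + (54) + (6)] = 144/24 = 6.
A character is irreducible iff <chi, chi> = 1, so this representation is reducible.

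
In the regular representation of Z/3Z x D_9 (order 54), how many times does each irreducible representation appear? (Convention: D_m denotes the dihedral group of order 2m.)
Each irreducible V_i of dimension d_i appears with multiplicity d_i, i.e. rho_reg = (direct sum over all irreducibles V_i) d_i V_i. The irreducible dimensions for Z/3Z x D_9 are 1, 1, 1, 1, 1, 1, 2, 2, 2, 2, 2, 2, 2, 2, 2, 2, 2, 2: 6 irreducibles of dimension 1, each with multiplicity 1; 12 irreducibles of dimension 2, each with multiplicity 2. Total dimension 6*1*1 + 12*2*2 = 54 = |G|.

Explanation: General theorem: in the regular representation of a finite group G, each irreducible appears with multiplicity equal to its dimension. Check: dim(rho_reg) = sum d_i^2 = 1 + 1 + 1 + 1 + 1 + 1 + 4 + 4 + 4 + 4 + 4 + 4 + 4 + 4 + 4 + 4 + 4 + 4 = 54 = |G|.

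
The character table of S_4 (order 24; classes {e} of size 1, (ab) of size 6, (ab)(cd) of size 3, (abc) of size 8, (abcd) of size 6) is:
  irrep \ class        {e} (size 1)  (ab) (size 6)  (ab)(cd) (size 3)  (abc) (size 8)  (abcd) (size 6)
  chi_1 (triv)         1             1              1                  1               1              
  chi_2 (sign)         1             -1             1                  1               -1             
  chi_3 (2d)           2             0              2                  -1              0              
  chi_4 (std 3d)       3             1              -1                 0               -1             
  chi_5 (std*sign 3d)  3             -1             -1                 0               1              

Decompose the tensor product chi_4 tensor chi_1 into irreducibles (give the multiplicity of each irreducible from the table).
chi_4 tensor chi_1 = chi_4 (all other irreducibles have multiplicity 0).

The character of a tensor product is the pointwise product (chi_4 * chi_1)(C) = chi_4(C) * chi_1(C):
  {e}: (3)*(1), (ab): (1)*(1), (ab)(cd): (-1)*(1), (abc): (0)*(1), (abcd): (-1)*(1)
so (chi_4 * chi_1) takes values
  {e} -> 3, (ab) -> 1, (ab)(cd) -> -1, (abc) -> 0, (abcd) -> -1.
Now take the inner product of this character with each irreducible chi from the table, <chi_4*chi_1, chi> = (1/24) sum_C |C| (chi_4*chi_1)(C) conj(chi(C)):
  <chi_4*chi_1, chi_1> = (1/24)[1*(3)*conj(1) + 6*(1)*conj(1) + 3*(-1)*conj(1) + 8*(0)*conj(1) + 6*(-1)*conj(1)]
      = (1/24)[(3) + (6) + (-3) + (0) + (-6)] = 0/24 = 0
  <chi_4*chi_1, chi_2> = (1/24)[1*(3)*conj(1) + 6*(1)*conj(-1) + 3*(-1)*conj(1) + 8*(0)*conj(1) + 6*(-1)*conj(-1)]
      = (1/24)[(3) + (-6) + (-3) + (0) + (6)] = 0/24 = 0
  <chi_4*chi_1, chi_3> = (1/24)[1*(3)*conj(2) + 6*(1)*conj(0) + 3*(-1)*conj(2) + 8*(0)*conj(-1) + 6*(-1)*conj(0)]
      = (1/24)[(6) + (0) + (-6) + (0) + (0)] = 0/24 = 0
  <chi_4*chi_1, chi_4> = (1/24)[1*(3)*conj(3) + 6*(1)*conj(1) + 3*(-1)*conj(-1) + 8*(0)*conj(0) + 6*(-1)*conj(-1)]
      = (1/24)[(9) + (6) + (3) + (0) + (6)] = 24/24 = 1
  <chi_4*chi_1, chi_5> = (1/24)[1*(3)*conj(3) + 6*(1)*conj(-1) + 3*(-1)*conj(-1) + 8*(0)*conj(0) + 6*(-1)*conj(1)]
      = (1/24)[(9) + (-6) + (3) + (0) + (-6)] = 0/24 = 0
Hence the multiplicities are chi_4: 1. Dimension check: dim(chi_4)*dim(chi_1) = 3*1 = 3 and sum (mult * dim) = 1*3 = 3.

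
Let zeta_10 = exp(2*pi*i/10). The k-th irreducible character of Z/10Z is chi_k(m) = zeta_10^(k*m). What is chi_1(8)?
chi_1(8) = zeta_10^8 = exp(-2*I*pi/5)

Proof sketch: chi_1(8) = zeta_10^(1*8) = zeta_10^8. Since zeta_10^10 = 1, this equals zeta_10^8 = exp(2*pi*i*8/10) = exp(-2*I*pi/5).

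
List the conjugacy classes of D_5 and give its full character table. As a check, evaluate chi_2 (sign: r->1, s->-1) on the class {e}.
Conjugacy classes: {e} of size 1, {r^1, r^4} of size 2, {r^2, r^3} of size 2, {s, sr, ..., sr^4} of size 5.
Character table:
  irrep \ class              {e} (size 1)  {r^1, r^4} (size 2)  {r^2, r^3} (size 2)  {s, sr, ..., sr^4} (size 5)
  chi_1 (triv)               1             1                    1                    1                          
  chi_2 (sign: r->1, s->-1)  1             1                    1                    -1                         
  chi_3 (2d, j=1)            2             -1/2 + sqrt(5)/2     -sqrt(5)/2 - 1/2     0                          
  chi_4 (2d, j=2)            2             -sqrt(5)/2 - 1/2     -1/2 + sqrt(5)/2     0                          

Spot check: chi_2 (sign: r->1, s->-1) on {e} = 1.

Details: D_5 has order 2*5 = 10 with 4 conjugacy classes, hence 4 irreducibles. Sum of squared dims 1 + 1 + 4 + 4 = 10 = |G|. Linear characters come from the abelianisation; the 2-dimensional irreps have character r^k -> 2*cos(2*pi*j*k/5), reflections -> 0.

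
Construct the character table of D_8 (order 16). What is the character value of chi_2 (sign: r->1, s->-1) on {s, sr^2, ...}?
Conjugacy classes: {e} of size 1, {r^4} of size 1, {r^1, r^7} of size 2, {r^2, r^6} of size 2, {r^3, r^5} of size 2, {s, sr^2, ...} of size 4, {sr, sr^3, ...} of size 4.
Character table:
  irrep \ class              {e} (size 1)  {r^4} (size 1)  {r^1, r^7} (size 2)  {r^2, r^6} (size 2)  {r^3, r^5} (size 2)  {s, sr^2, ...} (size 4)  {sr, sr^3, ...} (size 4)
  chi_1 (triv)               1             1               1                    1                    1                    1                        1                       
  chi_2 (sign: r->1, s->-1)  1             1               1                    1                    1                    -1                       -1                      
  chi_3 (r->-1, s->1)        1             1               -1                   1                    -1                   1                        -1                      
  chi_4 (r->-1, s->-1)       1             1               -1                   1                    -1                   -1                       1                       
  chi_5 (2d, j=1)            2             -2              sqrt(2)              0                    -sqrt(2)             0                        0                       
  chi_6 (2d, j=2)            2             2               0                    -2                   0                    0                        0                       
  chi_7 (2d, j=3)            2             -2              -sqrt(2)             0                    sqrt(2)              0                        0                       

Spot check: chi_2 (sign: r->1, s->-1) on {s, sr^2, ...} = -1.

Details: D_8 has order 2*8 = 16 with 7 conjugacy classes, hence 7 irreducibles. Sum of squared dims 1 + 1 + 1 + 1 + 4 + 4 + 4 = 16 = |G|. Linear characters come from the abelianisation; the 2-dimensional irreps have character r^k -> 2*cos(2*pi*j*k/8), reflections -> 0.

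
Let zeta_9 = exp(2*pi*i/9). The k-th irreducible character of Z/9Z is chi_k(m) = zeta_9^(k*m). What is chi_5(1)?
chi_5(1) = zeta_9^5 = exp(-8*I*pi/9)

Solution. chi_5(1) = zeta_9^(5*1) = zeta_9^5. Since zeta_9^9 = 1, this equals zeta_9^5 = exp(2*pi*i*5/9) = exp(-8*I*pi/9).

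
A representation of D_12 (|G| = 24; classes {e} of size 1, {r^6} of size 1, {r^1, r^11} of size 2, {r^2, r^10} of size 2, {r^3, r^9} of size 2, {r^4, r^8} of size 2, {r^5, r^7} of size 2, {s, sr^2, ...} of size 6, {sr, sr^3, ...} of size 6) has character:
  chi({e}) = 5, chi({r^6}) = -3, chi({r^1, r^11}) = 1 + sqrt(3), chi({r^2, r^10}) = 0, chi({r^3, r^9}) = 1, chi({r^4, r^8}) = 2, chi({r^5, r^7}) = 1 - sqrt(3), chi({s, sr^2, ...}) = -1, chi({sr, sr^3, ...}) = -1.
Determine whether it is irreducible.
Not irreducible (reducible): <chi, chi> = 3 > 1.

Argument: <chi, chi> = (1/|G|) sum_C |C| * |chi(C)|^2 = (1/24)[1*|5|^2 + 1*|-3|^2 + 2*|1 + sqrt(3)|^2 + 2*|0|^2 + 2*|1|^2 + 2*|2|^2 + 2*|1 - sqrt(3)|^2 + 6*|-1|^2 + 6*|-1|^2]
  = (1/24)[(25) + (9) + (4*sqrt(3) + 8) + (0) + (2) + (8) + (8 - 4*sqrt(3)) + (6) + (6)] = 72/24 = 3.
A character is irreducible iff <chi, chi> = 1, so this representation is reducible.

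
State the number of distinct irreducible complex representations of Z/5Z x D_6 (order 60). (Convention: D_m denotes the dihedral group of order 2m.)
30

Explanation: The number of irreducible complex representations of a finite group equals its number of conjugacy classes. For a direct product, #classes(G x H) = #classes(G) * #classes(H). Z/5Z has 5 classes (abelian), D_6 has 6 classes, so 5 * 6 = 30, so Z/5Z x D_6 (order 60) has exactly 30 irreducible complex representations.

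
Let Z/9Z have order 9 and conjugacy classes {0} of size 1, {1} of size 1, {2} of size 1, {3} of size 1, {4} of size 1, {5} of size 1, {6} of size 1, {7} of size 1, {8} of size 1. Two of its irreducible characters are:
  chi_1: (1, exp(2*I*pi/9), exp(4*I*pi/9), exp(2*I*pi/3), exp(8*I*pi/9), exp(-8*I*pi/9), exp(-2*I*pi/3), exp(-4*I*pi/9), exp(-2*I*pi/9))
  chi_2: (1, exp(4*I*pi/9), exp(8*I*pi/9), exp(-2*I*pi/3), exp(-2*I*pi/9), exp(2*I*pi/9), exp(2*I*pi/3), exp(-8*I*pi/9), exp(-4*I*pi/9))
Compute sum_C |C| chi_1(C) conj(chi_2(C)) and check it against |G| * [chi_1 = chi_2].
Sum = 0; so <chi_1, chi_2> = 0 (distinct irreducibles are orthogonal).

Reasoning: Compute term by term over conjugacy classes (|C| * chi_1(C) * conj(chi_2(C))):
  1*(1)*conj(1) + 1*(exp(2*I*pi/9))*conj(exp(4*I*pi/9)) + 1*(exp(4*I*pi/9))*conj(exp(8*I*pi/9)) + 1*(exp(2*I*pi/3))*conj(exp(-2*I*pi/3)) + 1*(exp(8*I*pi/9))*conj(exp(-2*I*pi/9)) + 1*(exp(-8*I*pi/9))*conj(exp(2*I*pi/9)) + 1*(exp(-2*I*pi/3))*conj(exp(2*I*pi/3)) + 1*(exp(-4*I*pi/9))*conj(exp(-8*I*pi/9)) + 1*(exp(-2*I*pi/9))*conj(exp(-4*I*pi/9))
  = (1) + (exp(-2*I*pi/9)) + (exp(-4*I*pi/9)) + (exp(-2*I*pi/3)) + (exp(-8*I*pi/9)) + (exp(8*I*pi/9)) + (exp(2*I*pi/3)) + (exp(4*I*pi/9)) + (exp(2*I*pi/9))
  = 0.
(Exp terms are combined using exp(i*s)*conj(exp(i*t)) = exp(i*(s-t)), and sums of them are collapsed using the identity that for every m > 1 the m distinct m-th roots of unity sum to 0, e.g. 1 + exp(2*I*pi/3) + exp(-2*I*pi/3) = 0.)
Dividing by |G| = 9 gives 0/9 = 0, matching the row-orthogonality relation <chi_1, chi_2> = [chi_1 = chi_2].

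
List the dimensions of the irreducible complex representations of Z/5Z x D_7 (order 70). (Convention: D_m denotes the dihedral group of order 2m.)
Dimensions: 1, 1, 1, 1, 1, 1, 1, 1, 1, 1, 2, 2, 2, 2, 2, 2, 2, 2, 2, 2, 2, 2, 2, 2, 2

Argument: There are 25 irreducibles (= number of conjugacy classes). Their dimensions d_i satisfy sum d_i^2 = |G| = 70: 1 + 1 + 1 + 1 + 1 + 1 + 1 + 1 + 1 + 1 + 4 + 4 + 4 + 4 + 4 + 4 + 4 + 4 + 4 + 4 + 4 + 4 + 4 + 4 + 4 = 70. (For the product with Z/5Z: each of the 5 1-dim characters of Z/5Z tensors with each irrep of D_7, giving 5 copies of each D_7-dimension.)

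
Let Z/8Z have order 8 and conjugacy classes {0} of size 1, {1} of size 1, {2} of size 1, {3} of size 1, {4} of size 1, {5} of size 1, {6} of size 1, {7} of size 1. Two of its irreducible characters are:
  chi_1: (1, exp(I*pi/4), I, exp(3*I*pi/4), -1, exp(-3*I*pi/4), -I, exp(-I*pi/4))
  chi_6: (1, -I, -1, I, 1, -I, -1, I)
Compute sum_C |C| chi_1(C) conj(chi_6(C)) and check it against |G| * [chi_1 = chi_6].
Sum = 0; so <chi_1, chi_6> = 0 (distinct irreducibles are orthogonal).

Details: Compute term by term over conjugacy classes (|C| * chi_1(C) * conj(chi_6(C))):
  1*(1)*conj(1) + 1*(exp(I*pi/4))*conj(-I) + 1*(I)*conj(-1) + 1*(exp(3*I*pi/4))*conj(I) + 1*(-1)*conj(1) + 1*(exp(-3*I*pi/4))*conj(-I) + 1*(-I)*conj(-1) + 1*(exp(-I*pi/4))*conj(I)
  = (1) + (exp(3*I*pi/4)) + (-I) + (-exp(-3*I*pi/4)) + (-1) + (exp(-I*pi/4)) + (I) + (-exp(I*pi/4))
  = 0.
(Exp terms are combined using exp(i*s)*conj(exp(i*t)) = exp(i*(s-t)), and sums of them are collapsed using the identity that for every m > 1 the m distinct m-th roots of unity sum to 0, e.g. 1 + exp(2*I*pi/3) + exp(-2*I*pi/3) = 0.)
Dividing by |G| = 8 gives 0/8 = 0, matching the row-orthogonality relation <chi_1, chi_6> = [chi_1 = chi_6].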